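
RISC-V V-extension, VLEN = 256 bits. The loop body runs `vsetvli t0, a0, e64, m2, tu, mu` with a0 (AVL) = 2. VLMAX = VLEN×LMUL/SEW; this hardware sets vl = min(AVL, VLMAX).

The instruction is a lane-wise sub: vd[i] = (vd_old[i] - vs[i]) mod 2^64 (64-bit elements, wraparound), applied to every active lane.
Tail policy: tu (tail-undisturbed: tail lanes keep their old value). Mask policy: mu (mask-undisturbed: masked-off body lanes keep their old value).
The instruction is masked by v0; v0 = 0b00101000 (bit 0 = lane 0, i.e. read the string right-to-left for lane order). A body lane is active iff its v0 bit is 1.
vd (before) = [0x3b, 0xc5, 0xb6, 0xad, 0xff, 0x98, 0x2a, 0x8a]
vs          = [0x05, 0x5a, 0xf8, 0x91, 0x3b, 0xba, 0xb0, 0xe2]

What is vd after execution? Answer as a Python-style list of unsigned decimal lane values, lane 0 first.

vd = [59, 197, 182, 173, 255, 152, 42, 138]

VLMAX = VLEN×LMUL/SEW = 256×2/64 = 8
vl = min(AVL, VLMAX) = min(2, 8) = 2
  i=0: mask-off/keep → 59
  i=1: mask-off/keep → 197
  i=2: tail/keep → 182
  i=3: tail/keep → 173
  i=4: tail/keep → 255
  i=5: tail/keep → 152
  i=6: tail/keep → 42
  i=7: tail/keep → 138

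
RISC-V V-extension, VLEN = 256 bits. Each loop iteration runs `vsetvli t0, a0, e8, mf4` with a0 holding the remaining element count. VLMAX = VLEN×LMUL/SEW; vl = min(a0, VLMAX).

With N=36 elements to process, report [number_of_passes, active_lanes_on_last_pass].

[iterations, last_vl] = [5, 4]

lanes per group: 256·1/4/8 = 8
iterations = ceil(36/8) = 5; final-pass vl = 4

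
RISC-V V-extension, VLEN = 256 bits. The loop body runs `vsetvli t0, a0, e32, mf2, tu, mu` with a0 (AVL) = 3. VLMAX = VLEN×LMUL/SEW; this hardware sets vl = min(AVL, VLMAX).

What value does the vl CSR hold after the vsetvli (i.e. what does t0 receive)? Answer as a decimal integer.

vl = 3

VLMAX = (256 × 1/2) / 32 = 4 lanes
vl ← min(3, 4) = 3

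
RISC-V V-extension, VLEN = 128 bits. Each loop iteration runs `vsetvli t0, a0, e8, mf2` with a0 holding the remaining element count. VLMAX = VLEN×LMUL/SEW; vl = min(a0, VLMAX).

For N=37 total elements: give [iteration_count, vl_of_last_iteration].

VLMAX = (128 × 1/2) / 8 = 8 lanes
iterations = ceil(37/8) = 5; final-pass vl = 5

[iterations, last_vl] = [5, 5]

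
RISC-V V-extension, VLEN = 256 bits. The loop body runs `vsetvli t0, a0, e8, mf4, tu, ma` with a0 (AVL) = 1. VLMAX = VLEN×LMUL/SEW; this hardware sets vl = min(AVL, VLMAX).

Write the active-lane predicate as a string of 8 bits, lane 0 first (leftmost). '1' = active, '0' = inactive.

predicate = 10000000

lanes per group: 256·1/4/8 = 8
AVL=1 ≤ VLMAX=8, so vl = 1
bits (lane 0 leftmost): 10000000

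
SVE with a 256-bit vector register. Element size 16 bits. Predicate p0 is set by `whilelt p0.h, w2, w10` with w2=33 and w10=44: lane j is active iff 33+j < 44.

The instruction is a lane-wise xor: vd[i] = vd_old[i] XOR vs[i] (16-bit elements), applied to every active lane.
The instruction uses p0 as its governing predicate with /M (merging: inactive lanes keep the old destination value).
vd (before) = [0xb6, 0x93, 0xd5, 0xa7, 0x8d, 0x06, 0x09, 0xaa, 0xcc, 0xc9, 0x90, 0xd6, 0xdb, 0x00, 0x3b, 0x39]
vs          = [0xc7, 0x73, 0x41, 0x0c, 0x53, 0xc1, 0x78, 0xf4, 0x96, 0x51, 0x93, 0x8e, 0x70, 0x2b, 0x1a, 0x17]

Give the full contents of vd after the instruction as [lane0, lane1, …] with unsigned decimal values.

256-bit reg / 16-bit elem → 16 lanes
p0[j] = (33+j < 44); true for j=0..10 → 11 lanes set
vd[0] xor(0xb6,0xc7) -> 0x71
vd[1] xor(0x93,0x73) -> 0xe0
vd[2] xor(0xd5,0x41) -> 0x94
vd[3] xor(0xa7,0x0c) -> 0xab
vd[4] xor(0x8d,0x53) -> 0xde
vd[5] xor(0x06,0xc1) -> 0xc7
vd[6] xor(0x09,0x78) -> 0x71
vd[7] xor(0xaa,0xf4) -> 0x5e
vd[8] xor(0xcc,0x96) -> 0x5a
vd[9] xor(0xc9,0x51) -> 0x98
vd[10] xor(0x90,0x93) -> 0x03
vd[11] tail/keep -> 0xd6
vd[12] tail/keep -> 0xdb
vd[13] tail/keep -> 0x00
vd[14] tail/keep -> 0x3b
vd[15] tail/keep -> 0x39

vd = [113, 224, 148, 171, 222, 199, 113, 94, 90, 152, 3, 214, 219, 0, 59, 57]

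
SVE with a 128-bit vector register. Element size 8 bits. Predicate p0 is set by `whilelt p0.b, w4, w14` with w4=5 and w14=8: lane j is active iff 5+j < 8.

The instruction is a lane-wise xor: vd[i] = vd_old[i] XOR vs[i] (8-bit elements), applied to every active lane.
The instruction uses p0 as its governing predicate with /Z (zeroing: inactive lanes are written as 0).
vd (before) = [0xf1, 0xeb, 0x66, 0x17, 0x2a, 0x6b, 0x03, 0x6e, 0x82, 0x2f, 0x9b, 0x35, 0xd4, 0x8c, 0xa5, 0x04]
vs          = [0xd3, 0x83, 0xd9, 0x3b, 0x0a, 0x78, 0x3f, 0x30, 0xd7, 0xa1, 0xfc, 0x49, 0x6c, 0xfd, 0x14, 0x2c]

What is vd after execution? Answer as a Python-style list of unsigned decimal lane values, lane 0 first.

vd = [34, 104, 191, 0, 0, 0, 0, 0, 0, 0, 0, 0, 0, 0, 0, 0]

lane count: 128 div 8 = 16
whilelt: lane j active iff 5+j < 8 → j < 3 → 3 active
[0] xor(0xf1,0xd3) = 0x22
[1] xor(0xeb,0x83) = 0x68
[2] xor(0x66,0xd9) = 0xbf
[3] tail/zero = 0x00
[4] tail/zero = 0x00
[5] tail/zero = 0x00
[6] tail/zero = 0x00
[7] tail/zero = 0x00
[8] tail/zero = 0x00
[9] tail/zero = 0x00
[10] tail/zero = 0x00
[11] tail/zero = 0x00
[12] tail/zero = 0x00
[13] tail/zero = 0x00
[14] tail/zero = 0x00
[15] tail/zero = 0x00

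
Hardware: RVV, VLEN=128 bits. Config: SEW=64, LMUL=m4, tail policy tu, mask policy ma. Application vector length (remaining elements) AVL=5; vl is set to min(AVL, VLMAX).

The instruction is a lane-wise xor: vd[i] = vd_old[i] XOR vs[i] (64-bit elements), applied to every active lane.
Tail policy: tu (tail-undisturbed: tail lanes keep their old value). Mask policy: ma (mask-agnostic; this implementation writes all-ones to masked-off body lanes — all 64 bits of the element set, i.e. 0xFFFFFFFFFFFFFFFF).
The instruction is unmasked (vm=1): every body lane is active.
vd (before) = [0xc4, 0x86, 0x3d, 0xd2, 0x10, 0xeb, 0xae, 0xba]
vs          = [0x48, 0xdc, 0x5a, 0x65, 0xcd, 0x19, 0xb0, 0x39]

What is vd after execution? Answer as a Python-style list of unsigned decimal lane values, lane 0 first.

vd = [140, 90, 103, 183, 221, 235, 174, 186]

VLMAX = (128 × 4) / 64 = 8 lanes
AVL=5 ≤ VLMAX=8, so vl = 5
[0] xor(0xc4,0x48) = 0x8c
[1] xor(0x86,0xdc) = 0x5a
[2] xor(0x3d,0x5a) = 0x67
[3] xor(0xd2,0x65) = 0xb7
[4] xor(0x10,0xcd) = 0xdd
[5] tail/keep = 0xeb
[6] tail/keep = 0xae
[7] tail/keep = 0xba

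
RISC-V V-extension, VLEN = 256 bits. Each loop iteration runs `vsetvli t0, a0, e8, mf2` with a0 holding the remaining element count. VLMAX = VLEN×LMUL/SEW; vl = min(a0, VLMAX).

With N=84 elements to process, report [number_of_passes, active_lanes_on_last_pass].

[iterations, last_vl] = [6, 4]

VLMAX = VLEN×LMUL/SEW = 256×1/2/8 = 16
N=84: ⌈84/16⌉ = 6 iters; last vl = 84 − 5×16 = 4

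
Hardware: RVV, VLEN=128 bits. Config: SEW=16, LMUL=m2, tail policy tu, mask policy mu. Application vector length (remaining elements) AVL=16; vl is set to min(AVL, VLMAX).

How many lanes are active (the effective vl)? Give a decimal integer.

VLMAX = (128 × 2) / 16 = 16 lanes
vl = min(AVL, VLMAX) = min(16, 16) = 16

vl = 16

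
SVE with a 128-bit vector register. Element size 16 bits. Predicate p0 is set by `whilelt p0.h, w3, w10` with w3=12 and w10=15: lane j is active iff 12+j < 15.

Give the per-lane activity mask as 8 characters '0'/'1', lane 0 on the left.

128-bit reg / 16-bit elem → 8 lanes
active while 12+j < 15, i.e. j ∈ [0,3) capped at 8 ⇒ 3
bits (lane 0 leftmost): 11100000

predicate = 11100000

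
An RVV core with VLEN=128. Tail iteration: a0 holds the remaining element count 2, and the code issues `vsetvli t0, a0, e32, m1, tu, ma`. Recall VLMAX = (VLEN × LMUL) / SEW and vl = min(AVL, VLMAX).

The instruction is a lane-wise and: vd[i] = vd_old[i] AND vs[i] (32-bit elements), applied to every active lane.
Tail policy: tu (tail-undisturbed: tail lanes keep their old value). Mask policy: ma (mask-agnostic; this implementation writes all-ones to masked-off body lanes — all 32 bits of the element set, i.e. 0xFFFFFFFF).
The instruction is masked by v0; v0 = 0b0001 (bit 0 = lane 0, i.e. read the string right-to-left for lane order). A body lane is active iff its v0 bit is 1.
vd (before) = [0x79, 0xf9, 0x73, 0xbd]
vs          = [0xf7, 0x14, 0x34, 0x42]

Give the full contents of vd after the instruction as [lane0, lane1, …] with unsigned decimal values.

lanes per group: 128·1/32 = 4
AVL=2 ≤ VLMAX=4, so vl = 2
lane  0: and(0x79,0xf7) ⇒ 0x71
lane  1: mask-off/ones ⇒ 0xffffffff
lane  2: tail/keep ⇒ 0x73
lane  3: tail/keep ⇒ 0xbd

vd = [113, 4294967295, 115, 189]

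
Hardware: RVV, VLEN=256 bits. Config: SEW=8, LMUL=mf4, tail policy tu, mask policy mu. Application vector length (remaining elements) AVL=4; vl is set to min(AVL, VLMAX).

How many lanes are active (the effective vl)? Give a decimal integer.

vl = 4

VLMAX = (256 × 1/4) / 8 = 8 lanes
AVL=4 ≤ VLMAX=8, so vl = 4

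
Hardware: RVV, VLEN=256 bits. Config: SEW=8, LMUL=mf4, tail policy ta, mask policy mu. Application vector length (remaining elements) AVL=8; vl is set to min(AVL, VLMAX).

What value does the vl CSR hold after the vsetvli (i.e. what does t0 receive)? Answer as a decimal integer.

vl = 8

lanes per group: 256·1/4/8 = 8
AVL=8 ≤ VLMAX=8, so vl = 8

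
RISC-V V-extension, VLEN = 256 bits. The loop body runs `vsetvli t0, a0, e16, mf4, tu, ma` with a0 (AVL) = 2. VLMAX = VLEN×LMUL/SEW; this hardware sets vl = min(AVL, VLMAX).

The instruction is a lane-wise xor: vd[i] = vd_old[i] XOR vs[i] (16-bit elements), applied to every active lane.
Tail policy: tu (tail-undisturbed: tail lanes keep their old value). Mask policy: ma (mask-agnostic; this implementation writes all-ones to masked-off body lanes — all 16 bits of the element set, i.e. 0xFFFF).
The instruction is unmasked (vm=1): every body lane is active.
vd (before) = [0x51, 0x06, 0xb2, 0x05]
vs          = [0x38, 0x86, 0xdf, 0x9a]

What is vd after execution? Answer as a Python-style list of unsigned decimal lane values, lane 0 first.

vd = [105, 128, 178, 5]

VLMAX = VLEN×LMUL/SEW = 256×1/4/16 = 4
AVL=2 ≤ VLMAX=4, so vl = 2
  i=0: xor(0x51,0x38) → 105
  i=1: xor(0x06,0x86) → 128
  i=2: tail/keep → 178
  i=3: tail/keep → 5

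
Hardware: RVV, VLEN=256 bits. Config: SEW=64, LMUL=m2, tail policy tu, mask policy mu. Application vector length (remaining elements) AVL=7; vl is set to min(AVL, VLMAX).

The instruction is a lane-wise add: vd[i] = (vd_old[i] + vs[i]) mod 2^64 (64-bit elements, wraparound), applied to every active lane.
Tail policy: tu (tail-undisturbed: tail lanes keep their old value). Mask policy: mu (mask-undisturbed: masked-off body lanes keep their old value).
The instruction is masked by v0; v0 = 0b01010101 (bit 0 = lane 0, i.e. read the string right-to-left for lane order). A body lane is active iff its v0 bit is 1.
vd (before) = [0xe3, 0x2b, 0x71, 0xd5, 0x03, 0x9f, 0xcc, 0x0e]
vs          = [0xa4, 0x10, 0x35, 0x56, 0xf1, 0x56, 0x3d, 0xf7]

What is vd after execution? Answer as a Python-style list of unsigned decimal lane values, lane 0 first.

vd = [391, 43, 166, 213, 244, 159, 265, 14]

VLMAX = VLEN×LMUL/SEW = 256×2/64 = 8
AVL=7 ≤ VLMAX=8, so vl = 7
lane  0: add(0xe3,0xa4) ⇒ 0x187
lane  1: mask-off/keep ⇒ 0x2b
lane  2: add(0x71,0x35) ⇒ 0xa6
lane  3: mask-off/keep ⇒ 0xd5
lane  4: add(0x03,0xf1) ⇒ 0xf4
lane  5: mask-off/keep ⇒ 0x9f
lane  6: add(0xcc,0x3d) ⇒ 0x109
lane  7: tail/keep ⇒ 0x0e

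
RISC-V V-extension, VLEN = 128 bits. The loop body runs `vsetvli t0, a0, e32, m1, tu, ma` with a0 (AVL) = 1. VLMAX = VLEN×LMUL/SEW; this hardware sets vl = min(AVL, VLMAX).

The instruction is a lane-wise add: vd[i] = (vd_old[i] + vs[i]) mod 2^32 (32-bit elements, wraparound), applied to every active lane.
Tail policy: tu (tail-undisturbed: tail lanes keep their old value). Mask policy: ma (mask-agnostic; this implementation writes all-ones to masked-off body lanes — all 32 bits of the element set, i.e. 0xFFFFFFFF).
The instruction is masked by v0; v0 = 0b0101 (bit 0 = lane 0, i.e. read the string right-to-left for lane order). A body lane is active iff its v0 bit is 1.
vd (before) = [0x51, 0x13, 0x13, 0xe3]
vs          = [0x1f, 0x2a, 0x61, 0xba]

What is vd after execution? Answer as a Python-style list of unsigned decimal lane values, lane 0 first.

lanes per group: 128·1/32 = 4
vl ← min(1, 4) = 1
  i=0: add(0x51,0x1f) → 112
  i=1: tail/keep → 19
  i=2: tail/keep → 19
  i=3: tail/keep → 227

vd = [112, 19, 19, 227]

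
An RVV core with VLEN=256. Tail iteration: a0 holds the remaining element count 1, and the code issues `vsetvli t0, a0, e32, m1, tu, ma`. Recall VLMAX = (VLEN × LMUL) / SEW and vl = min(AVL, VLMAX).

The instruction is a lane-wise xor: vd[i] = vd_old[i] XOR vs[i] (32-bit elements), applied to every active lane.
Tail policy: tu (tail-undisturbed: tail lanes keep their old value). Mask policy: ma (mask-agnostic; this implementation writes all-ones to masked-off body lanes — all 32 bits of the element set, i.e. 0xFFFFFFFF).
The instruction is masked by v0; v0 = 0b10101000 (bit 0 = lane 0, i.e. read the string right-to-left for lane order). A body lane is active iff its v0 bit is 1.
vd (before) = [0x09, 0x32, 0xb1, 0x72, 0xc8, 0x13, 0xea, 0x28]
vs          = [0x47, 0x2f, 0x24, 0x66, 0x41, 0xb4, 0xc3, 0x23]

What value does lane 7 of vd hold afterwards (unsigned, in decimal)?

vd[7] = 40

lanes per group: 256·1/32 = 8
vl = min(AVL, VLMAX) = min(1, 8) = 1
[0] mask-off/ones = 0xffffffff
[1] tail/keep = 0x32
[2] tail/keep = 0xb1
[3] tail/keep = 0x72
[4] tail/keep = 0xc8
[5] tail/keep = 0x13
[6] tail/keep = 0xea
[7] tail/keep = 0x28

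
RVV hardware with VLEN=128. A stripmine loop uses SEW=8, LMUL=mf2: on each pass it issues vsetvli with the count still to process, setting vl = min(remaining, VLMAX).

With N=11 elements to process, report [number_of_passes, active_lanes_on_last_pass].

VLMAX = VLEN×LMUL/SEW = 128×1/2/8 = 8
iterations = ceil(11/8) = 2; final-pass vl = 3

[iterations, last_vl] = [2, 3]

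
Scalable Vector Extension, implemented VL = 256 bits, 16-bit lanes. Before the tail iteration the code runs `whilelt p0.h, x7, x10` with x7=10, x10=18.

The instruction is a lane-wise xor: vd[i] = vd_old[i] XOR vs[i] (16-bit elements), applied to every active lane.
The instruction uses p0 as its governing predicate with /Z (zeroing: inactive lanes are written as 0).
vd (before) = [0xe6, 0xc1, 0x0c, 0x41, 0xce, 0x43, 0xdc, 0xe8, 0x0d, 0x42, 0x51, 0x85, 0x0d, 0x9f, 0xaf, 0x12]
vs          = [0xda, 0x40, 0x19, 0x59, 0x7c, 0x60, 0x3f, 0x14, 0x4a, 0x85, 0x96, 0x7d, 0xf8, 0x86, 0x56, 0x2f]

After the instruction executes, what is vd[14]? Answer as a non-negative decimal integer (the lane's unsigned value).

vd[14] = 0

256-bit reg / 16-bit elem → 16 lanes
active while 10+j < 18, i.e. j ∈ [0,8) capped at 16 ⇒ 8
  i=0: xor(0xe6,0xda) → 60
  i=1: xor(0xc1,0x40) → 129
  i=2: xor(0x0c,0x19) → 21
  i=3: xor(0x41,0x59) → 24
  i=4: xor(0xce,0x7c) → 178
  i=5: xor(0x43,0x60) → 35
  i=6: xor(0xdc,0x3f) → 227
  i=7: xor(0xe8,0x14) → 252
  i=8: tail/zero → 0
  i=9: tail/zero → 0
  i=10: tail/zero → 0
  i=11: tail/zero → 0
  i=12: tail/zero → 0
  i=13: tail/zero → 0
  i=14: tail/zero → 0
  i=15: tail/zero → 0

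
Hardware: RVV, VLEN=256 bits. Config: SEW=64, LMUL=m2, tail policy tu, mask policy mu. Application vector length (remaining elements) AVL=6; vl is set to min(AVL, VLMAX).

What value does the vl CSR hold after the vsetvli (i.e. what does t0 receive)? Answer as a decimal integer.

VLMAX = (256 × 2) / 64 = 8 lanes
vl ← min(6, 8) = 6

vl = 6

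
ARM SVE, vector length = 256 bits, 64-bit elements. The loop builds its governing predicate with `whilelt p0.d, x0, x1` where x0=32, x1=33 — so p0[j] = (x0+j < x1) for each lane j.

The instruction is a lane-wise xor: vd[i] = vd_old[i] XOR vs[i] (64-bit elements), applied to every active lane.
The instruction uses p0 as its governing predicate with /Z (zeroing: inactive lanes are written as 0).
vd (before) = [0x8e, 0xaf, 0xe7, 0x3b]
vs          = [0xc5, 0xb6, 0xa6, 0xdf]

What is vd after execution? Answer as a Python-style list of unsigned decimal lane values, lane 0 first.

vd = [75, 0, 0, 0]

register lanes = 256/64 = 4
p0[j] = (32+j < 33); true for j=0..0 → 1 lanes set
[0] xor(0x8e,0xc5) = 0x4b
[1] tail/zero = 0x00
[2] tail/zero = 0x00
[3] tail/zero = 0x00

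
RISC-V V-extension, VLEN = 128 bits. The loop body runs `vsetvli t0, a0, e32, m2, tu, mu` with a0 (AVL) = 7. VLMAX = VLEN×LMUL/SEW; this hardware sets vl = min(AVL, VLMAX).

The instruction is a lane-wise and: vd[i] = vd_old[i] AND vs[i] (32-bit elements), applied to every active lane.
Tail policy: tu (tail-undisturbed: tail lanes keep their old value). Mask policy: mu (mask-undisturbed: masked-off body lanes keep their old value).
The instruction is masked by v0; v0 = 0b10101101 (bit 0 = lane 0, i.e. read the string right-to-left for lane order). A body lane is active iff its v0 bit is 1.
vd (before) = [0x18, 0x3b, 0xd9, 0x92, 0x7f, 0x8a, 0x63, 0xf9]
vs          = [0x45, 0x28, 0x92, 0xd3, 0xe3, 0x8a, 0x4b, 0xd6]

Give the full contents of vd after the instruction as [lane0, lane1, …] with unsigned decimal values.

vd = [0, 59, 144, 146, 127, 138, 99, 249]

VLMAX = (128 × 2) / 32 = 8 lanes
vl ← min(7, 8) = 7
[0] and(0x18,0x45) = 0x00
[1] mask-off/keep = 0x3b
[2] and(0xd9,0x92) = 0x90
[3] and(0x92,0xd3) = 0x92
[4] mask-off/keep = 0x7f
[5] and(0x8a,0x8a) = 0x8a
[6] mask-off/keep = 0x63
[7] tail/keep = 0xf9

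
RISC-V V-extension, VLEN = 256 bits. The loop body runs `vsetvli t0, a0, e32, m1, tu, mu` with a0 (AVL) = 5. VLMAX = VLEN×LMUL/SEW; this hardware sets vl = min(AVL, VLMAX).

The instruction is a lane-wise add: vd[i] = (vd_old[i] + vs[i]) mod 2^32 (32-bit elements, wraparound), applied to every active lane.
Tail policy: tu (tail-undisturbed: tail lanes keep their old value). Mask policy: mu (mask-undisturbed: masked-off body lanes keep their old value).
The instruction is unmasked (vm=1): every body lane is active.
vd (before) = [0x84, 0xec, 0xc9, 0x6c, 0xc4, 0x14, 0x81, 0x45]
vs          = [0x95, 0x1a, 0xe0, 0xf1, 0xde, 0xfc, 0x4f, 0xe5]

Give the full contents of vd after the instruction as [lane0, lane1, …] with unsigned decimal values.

lanes per group: 256·1/32 = 8
vl = min(AVL, VLMAX) = min(5, 8) = 5
[0] add(0x84,0x95) = 0x119
[1] add(0xec,0x1a) = 0x106
[2] add(0xc9,0xe0) = 0x1a9
[3] add(0x6c,0xf1) = 0x15d
[4] add(0xc4,0xde) = 0x1a2
[5] tail/keep = 0x14
[6] tail/keep = 0x81
[7] tail/keep = 0x45

vd = [281, 262, 425, 349, 418, 20, 129, 69]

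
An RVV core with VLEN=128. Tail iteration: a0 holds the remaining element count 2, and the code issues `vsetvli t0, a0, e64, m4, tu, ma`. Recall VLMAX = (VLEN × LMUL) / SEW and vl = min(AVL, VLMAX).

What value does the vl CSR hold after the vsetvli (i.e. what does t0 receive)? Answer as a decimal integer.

VLMAX = (128 × 4) / 64 = 8 lanes
vl ← min(2, 8) = 2

vl = 2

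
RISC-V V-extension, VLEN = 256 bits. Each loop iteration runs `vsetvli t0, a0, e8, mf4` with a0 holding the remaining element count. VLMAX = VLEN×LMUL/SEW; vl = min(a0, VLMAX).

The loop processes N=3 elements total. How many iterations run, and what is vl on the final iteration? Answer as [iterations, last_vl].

[iterations, last_vl] = [1, 3]

VLMAX = (256 × 1/4) / 8 = 8 lanes
N=3: ⌈3/8⌉ = 1 iters; last vl = 3 − 0×8 = 3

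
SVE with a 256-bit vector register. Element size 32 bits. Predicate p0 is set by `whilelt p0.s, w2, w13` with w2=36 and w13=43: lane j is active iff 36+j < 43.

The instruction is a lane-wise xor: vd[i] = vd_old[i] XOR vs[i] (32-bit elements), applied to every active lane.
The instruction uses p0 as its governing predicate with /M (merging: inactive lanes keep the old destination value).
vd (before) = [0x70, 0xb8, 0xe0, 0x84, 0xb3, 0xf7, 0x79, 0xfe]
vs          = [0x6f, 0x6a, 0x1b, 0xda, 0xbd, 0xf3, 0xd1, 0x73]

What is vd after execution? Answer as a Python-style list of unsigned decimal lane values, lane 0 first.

vd = [31, 210, 251, 94, 14, 4, 168, 254]

256-bit reg / 32-bit elem → 8 lanes
p0[j] = (36+j < 43); true for j=0..6 → 7 lanes set
lane  0: xor(0x70,0x6f) ⇒ 0x1f
lane  1: xor(0xb8,0x6a) ⇒ 0xd2
lane  2: xor(0xe0,0x1b) ⇒ 0xfb
lane  3: xor(0x84,0xda) ⇒ 0x5e
lane  4: xor(0xb3,0xbd) ⇒ 0x0e
lane  5: xor(0xf7,0xf3) ⇒ 0x04
lane  6: xor(0x79,0xd1) ⇒ 0xa8
lane  7: tail/keep ⇒ 0xfe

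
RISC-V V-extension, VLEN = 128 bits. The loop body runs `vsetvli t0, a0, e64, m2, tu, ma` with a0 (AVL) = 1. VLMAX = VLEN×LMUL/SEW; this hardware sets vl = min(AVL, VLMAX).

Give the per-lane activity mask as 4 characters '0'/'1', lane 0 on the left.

VLMAX = VLEN×LMUL/SEW = 128×2/64 = 4
AVL=1 ≤ VLMAX=4, so vl = 1
bits (lane 0 leftmost): 1000

predicate = 1000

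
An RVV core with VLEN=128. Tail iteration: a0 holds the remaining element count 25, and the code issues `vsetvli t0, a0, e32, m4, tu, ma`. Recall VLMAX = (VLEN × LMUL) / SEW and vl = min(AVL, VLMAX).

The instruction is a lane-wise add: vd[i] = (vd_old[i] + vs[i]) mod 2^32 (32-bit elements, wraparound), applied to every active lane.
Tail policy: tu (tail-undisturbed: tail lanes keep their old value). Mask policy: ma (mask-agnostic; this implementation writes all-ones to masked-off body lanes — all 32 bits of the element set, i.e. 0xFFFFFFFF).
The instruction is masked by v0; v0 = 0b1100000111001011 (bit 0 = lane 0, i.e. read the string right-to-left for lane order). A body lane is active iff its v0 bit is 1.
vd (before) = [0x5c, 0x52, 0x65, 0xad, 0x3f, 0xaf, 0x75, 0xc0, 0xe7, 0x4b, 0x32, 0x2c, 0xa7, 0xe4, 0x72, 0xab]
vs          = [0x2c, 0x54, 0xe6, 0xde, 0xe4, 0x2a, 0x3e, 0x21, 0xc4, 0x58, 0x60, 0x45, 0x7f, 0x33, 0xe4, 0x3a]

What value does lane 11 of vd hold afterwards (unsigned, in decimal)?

vd[11] = 4294967295

lanes per group: 128·4/32 = 16
vl ← min(25, 16) = 16
  i=0: add(0x5c,0x2c) → 136
  i=1: add(0x52,0x54) → 166
  i=2: mask-off/ones → 4294967295
  i=3: add(0xad,0xde) → 395
  i=4: mask-off/ones → 4294967295
  i=5: mask-off/ones → 4294967295
  i=6: add(0x75,0x3e) → 179
  i=7: add(0xc0,0x21) → 225
  i=8: add(0xe7,0xc4) → 427
  i=9: mask-off/ones → 4294967295
  i=10: mask-off/ones → 4294967295
  i=11: mask-off/ones → 4294967295
  i=12: mask-off/ones → 4294967295
  i=13: mask-off/ones → 4294967295
  i=14: add(0x72,0xe4) → 342
  i=15: add(0xab,0x3a) → 229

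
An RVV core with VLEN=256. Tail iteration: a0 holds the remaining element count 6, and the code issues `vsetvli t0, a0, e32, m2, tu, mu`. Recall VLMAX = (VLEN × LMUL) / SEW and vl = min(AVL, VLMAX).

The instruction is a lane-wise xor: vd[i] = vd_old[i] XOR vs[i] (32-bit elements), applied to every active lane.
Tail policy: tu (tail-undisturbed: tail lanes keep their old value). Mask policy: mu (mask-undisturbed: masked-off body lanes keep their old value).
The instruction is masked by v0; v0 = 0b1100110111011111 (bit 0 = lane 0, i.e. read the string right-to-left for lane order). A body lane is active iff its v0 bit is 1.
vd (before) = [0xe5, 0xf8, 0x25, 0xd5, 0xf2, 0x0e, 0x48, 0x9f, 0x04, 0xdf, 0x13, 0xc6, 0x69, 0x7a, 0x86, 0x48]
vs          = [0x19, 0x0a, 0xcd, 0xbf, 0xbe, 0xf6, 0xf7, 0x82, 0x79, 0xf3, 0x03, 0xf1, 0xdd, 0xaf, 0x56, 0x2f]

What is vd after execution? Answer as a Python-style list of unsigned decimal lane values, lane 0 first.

VLMAX = (256 × 2) / 32 = 16 lanes
vl ← min(6, 16) = 6
[0] xor(0xe5,0x19) = 0xfc
[1] xor(0xf8,0x0a) = 0xf2
[2] xor(0x25,0xcd) = 0xe8
[3] xor(0xd5,0xbf) = 0x6a
[4] xor(0xf2,0xbe) = 0x4c
[5] mask-off/keep = 0x0e
[6] tail/keep = 0x48
[7] tail/keep = 0x9f
[8] tail/keep = 0x04
[9] tail/keep = 0xdf
[10] tail/keep = 0x13
[11] tail/keep = 0xc6
[12] tail/keep = 0x69
[13] tail/keep = 0x7a
[14] tail/keep = 0x86
[15] tail/keep = 0x48

vd = [252, 242, 232, 106, 76, 14, 72, 159, 4, 223, 19, 198, 105, 122, 134, 72]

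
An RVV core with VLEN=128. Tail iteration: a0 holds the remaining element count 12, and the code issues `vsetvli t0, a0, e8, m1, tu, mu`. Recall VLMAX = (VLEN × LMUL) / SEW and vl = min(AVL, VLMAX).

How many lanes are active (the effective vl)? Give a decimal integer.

lanes per group: 128·1/8 = 16
vl ← min(12, 16) = 12

vl = 12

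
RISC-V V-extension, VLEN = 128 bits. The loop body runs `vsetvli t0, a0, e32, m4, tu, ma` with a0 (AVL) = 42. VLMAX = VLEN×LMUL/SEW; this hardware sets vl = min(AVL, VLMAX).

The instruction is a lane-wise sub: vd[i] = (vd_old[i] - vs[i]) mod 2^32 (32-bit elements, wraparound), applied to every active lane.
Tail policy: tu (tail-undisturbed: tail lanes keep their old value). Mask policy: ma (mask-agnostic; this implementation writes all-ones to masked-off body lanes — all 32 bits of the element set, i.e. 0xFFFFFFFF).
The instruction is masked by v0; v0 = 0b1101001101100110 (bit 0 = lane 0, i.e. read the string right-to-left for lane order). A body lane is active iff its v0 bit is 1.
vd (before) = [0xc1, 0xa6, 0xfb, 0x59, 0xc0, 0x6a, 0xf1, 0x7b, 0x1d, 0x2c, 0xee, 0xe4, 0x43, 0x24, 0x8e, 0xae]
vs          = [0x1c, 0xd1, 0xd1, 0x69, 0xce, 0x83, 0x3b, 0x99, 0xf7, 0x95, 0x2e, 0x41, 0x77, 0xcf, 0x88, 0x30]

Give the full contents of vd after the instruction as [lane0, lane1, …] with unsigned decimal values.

vd = [4294967295, 4294967253, 42, 4294967295, 4294967295, 4294967271, 182, 4294967295, 4294967078, 4294967191, 4294967295, 4294967295, 4294967244, 4294967295, 6, 126]

VLMAX = VLEN×LMUL/SEW = 128×4/32 = 16
vl ← min(42, 16) = 16
vd[0] mask-off/ones -> 0xffffffff
vd[1] sub(0xa6,0xd1) -> 0xffffffd5
vd[2] sub(0xfb,0xd1) -> 0x2a
vd[3] mask-off/ones -> 0xffffffff
vd[4] mask-off/ones -> 0xffffffff
vd[5] sub(0x6a,0x83) -> 0xffffffe7
vd[6] sub(0xf1,0x3b) -> 0xb6
vd[7] mask-off/ones -> 0xffffffff
vd[8] sub(0x1d,0xf7) -> 0xffffff26
vd[9] sub(0x2c,0x95) -> 0xffffff97
vd[10] mask-off/ones -> 0xffffffff
vd[11] mask-off/ones -> 0xffffffff
vd[12] sub(0x43,0x77) -> 0xffffffcc
vd[13] mask-off/ones -> 0xffffffff
vd[14] sub(0x8e,0x88) -> 0x06
vd[15] sub(0xae,0x30) -> 0x7e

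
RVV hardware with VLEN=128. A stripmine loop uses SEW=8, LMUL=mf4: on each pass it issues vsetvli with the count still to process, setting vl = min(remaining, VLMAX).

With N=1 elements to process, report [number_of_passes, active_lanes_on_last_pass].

VLMAX = VLEN×LMUL/SEW = 128×1/4/8 = 4
N=1: ⌈1/4⌉ = 1 iters; last vl = 1 − 0×4 = 1

[iterations, last_vl] = [1, 1]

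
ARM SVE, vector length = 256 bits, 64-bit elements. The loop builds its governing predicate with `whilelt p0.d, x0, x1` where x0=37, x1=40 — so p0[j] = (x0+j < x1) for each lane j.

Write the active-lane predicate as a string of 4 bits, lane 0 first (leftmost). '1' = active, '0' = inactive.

lane count: 256 div 64 = 4
whilelt: lane j active iff 37+j < 40 → j < 3 → 3 active
bits (lane 0 leftmost): 1110

predicate = 1110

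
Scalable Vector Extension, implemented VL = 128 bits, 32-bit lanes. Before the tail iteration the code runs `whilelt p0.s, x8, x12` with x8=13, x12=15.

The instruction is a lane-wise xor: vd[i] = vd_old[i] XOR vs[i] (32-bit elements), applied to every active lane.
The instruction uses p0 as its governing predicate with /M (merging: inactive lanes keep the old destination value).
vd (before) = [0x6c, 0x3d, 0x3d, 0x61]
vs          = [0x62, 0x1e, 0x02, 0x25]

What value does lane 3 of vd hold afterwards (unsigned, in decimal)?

vd[3] = 97

register lanes = 128/32 = 4
active while 13+j < 15, i.e. j ∈ [0,2) capped at 4 ⇒ 2
[0] xor(0x6c,0x62) = 0x0e
[1] xor(0x3d,0x1e) = 0x23
[2] tail/keep = 0x3d
[3] tail/keep = 0x61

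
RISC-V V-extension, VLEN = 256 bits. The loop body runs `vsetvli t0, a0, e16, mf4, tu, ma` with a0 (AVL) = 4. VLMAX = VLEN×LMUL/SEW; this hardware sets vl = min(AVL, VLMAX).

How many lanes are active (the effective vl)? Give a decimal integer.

VLMAX = VLEN×LMUL/SEW = 256×1/4/16 = 4
vl = min(AVL, VLMAX) = min(4, 4) = 4

vl = 4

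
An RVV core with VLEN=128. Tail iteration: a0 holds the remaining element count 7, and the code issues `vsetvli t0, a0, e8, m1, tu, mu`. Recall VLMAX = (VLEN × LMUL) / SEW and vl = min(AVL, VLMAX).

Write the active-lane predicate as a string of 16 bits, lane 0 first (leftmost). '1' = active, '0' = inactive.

VLMAX = (128 × 1) / 8 = 16 lanes
AVL=7 ≤ VLMAX=16, so vl = 7
bits (lane 0 leftmost): 1111111000000000

predicate = 1111111000000000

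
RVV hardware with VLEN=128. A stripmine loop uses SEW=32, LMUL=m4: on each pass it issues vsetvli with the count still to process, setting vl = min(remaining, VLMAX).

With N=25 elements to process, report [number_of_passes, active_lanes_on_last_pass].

VLMAX = (128 × 4) / 32 = 16 lanes
25 elements at 16/iter → 2 passes, remainder 9 on the last

[iterations, last_vl] = [2, 9]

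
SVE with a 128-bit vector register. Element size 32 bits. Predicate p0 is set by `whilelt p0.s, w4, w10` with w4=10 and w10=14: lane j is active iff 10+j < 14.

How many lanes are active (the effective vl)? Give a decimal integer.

128-bit reg / 32-bit elem → 4 lanes
p0[j] = (10+j < 14); true for j=0..3 → 4 lanes set

vl = 4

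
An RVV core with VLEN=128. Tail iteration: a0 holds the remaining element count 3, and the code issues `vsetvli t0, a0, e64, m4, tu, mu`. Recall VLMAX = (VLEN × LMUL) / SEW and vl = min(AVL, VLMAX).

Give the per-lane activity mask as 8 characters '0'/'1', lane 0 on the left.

predicate = 11100000

VLMAX = (128 × 4) / 64 = 8 lanes
AVL=3 ≤ VLMAX=8, so vl = 3
bits (lane 0 leftmost): 11100000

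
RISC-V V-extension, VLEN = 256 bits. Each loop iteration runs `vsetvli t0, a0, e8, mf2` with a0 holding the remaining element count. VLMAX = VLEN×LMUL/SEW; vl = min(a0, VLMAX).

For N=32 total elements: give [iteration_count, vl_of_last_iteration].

[iterations, last_vl] = [2, 16]

lanes per group: 256·1/2/8 = 16
N=32: ⌈32/16⌉ = 2 iters; last vl = 32 − 1×16 = 16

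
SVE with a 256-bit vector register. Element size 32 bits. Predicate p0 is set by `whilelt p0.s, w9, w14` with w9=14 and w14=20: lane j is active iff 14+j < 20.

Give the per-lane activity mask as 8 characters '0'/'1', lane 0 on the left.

predicate = 11111100

256-bit reg / 32-bit elem → 8 lanes
p0[j] = (14+j < 20); true for j=0..5 → 6 lanes set
bits (lane 0 leftmost): 11111100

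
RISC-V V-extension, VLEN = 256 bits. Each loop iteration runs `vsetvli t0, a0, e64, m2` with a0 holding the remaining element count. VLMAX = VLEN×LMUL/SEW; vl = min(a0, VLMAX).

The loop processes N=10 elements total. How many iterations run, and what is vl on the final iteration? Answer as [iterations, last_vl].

[iterations, last_vl] = [2, 2]

VLMAX = VLEN×LMUL/SEW = 256×2/64 = 8
N=10: ⌈10/8⌉ = 2 iters; last vl = 10 − 1×8 = 2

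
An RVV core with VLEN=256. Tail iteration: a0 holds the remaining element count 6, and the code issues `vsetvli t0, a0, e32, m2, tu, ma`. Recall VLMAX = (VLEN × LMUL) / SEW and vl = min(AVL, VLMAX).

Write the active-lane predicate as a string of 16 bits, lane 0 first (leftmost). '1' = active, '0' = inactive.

VLMAX = VLEN×LMUL/SEW = 256×2/32 = 16
vl ← min(6, 16) = 6
bits (lane 0 leftmost): 1111110000000000

predicate = 1111110000000000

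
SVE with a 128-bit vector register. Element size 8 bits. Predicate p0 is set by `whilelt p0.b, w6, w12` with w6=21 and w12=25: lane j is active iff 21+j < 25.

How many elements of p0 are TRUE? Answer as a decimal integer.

vl = 4

lane count: 128 div 8 = 16
p0[j] = (21+j < 25); true for j=0..3 → 4 lanes set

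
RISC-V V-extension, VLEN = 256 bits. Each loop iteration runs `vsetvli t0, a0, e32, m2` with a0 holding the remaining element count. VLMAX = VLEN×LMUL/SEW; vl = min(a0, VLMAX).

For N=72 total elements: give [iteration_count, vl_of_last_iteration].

[iterations, last_vl] = [5, 8]

lanes per group: 256·2/32 = 16
iterations = ceil(72/16) = 5; final-pass vl = 8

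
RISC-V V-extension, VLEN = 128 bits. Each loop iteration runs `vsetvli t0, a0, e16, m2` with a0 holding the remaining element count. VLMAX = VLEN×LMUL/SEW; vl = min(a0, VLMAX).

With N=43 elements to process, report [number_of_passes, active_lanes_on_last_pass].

VLMAX = VLEN×LMUL/SEW = 128×2/16 = 16
43 elements at 16/iter → 3 passes, remainder 11 on the last

[iterations, last_vl] = [3, 11]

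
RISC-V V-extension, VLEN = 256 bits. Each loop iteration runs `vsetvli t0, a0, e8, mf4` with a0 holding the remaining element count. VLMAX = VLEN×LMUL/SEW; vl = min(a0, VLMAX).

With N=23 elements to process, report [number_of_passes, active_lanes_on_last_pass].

lanes per group: 256·1/4/8 = 8
N=23: ⌈23/8⌉ = 3 iters; last vl = 23 − 2×8 = 7

[iterations, last_vl] = [3, 7]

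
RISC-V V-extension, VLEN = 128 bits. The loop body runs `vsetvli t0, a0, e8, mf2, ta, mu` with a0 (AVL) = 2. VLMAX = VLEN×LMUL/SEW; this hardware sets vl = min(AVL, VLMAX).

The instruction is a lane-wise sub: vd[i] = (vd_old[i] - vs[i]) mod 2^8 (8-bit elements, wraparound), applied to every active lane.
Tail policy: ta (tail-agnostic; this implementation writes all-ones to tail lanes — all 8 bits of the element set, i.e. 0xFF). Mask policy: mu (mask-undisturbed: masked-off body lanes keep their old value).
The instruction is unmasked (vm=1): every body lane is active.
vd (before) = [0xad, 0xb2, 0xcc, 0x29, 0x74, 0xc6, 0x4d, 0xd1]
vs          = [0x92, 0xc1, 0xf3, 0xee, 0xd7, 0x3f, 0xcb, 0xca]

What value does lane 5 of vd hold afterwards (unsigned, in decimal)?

vd[5] = 255

VLMAX = VLEN×LMUL/SEW = 128×1/2/8 = 8
vl = min(AVL, VLMAX) = min(2, 8) = 2
  i=0: sub(0xad,0x92) → 27
  i=1: sub(0xb2,0xc1) → 241
  i=2: tail/ones → 255
  i=3: tail/ones → 255
  i=4: tail/ones → 255
  i=5: tail/ones → 255
  i=6: tail/ones → 255
  i=7: tail/ones → 255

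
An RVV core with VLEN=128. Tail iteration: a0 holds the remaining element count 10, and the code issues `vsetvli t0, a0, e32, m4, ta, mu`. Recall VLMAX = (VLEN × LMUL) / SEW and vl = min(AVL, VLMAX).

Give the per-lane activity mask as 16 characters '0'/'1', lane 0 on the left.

lanes per group: 128·4/32 = 16
vl = min(AVL, VLMAX) = min(10, 16) = 10
bits (lane 0 leftmost): 1111111111000000

predicate = 1111111111000000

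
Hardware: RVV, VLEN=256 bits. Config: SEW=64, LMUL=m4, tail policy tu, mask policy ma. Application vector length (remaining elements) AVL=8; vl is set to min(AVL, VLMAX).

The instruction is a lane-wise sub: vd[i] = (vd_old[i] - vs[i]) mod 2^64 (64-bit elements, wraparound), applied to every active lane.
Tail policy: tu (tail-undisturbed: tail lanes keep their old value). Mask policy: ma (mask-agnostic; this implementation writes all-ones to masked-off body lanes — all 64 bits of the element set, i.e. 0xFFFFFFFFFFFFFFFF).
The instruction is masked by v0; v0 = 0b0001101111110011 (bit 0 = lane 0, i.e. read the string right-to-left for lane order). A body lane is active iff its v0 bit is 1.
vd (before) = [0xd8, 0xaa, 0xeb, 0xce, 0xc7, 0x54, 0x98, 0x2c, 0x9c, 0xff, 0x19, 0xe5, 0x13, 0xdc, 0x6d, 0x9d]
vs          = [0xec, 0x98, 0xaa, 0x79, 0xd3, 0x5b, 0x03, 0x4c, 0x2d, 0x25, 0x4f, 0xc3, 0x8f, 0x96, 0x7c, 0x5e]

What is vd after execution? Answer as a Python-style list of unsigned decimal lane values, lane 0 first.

VLMAX = VLEN×LMUL/SEW = 256×4/64 = 16
AVL=8 ≤ VLMAX=16, so vl = 8
lane  0: sub(0xd8,0xec) ⇒ 0xffffffffffffffec
lane  1: sub(0xaa,0x98) ⇒ 0x12
lane  2: mask-off/ones ⇒ 0xffffffffffffffff
lane  3: mask-off/ones ⇒ 0xffffffffffffffff
lane  4: sub(0xc7,0xd3) ⇒ 0xfffffffffffffff4
lane  5: sub(0x54,0x5b) ⇒ 0xfffffffffffffff9
lane  6: sub(0x98,0x03) ⇒ 0x95
lane  7: sub(0x2c,0x4c) ⇒ 0xffffffffffffffe0
lane  8: tail/keep ⇒ 0x9c
lane  9: tail/keep ⇒ 0xff
lane 10: tail/keep ⇒ 0x19
lane 11: tail/keep ⇒ 0xe5
lane 12: tail/keep ⇒ 0x13
lane 13: tail/keep ⇒ 0xdc
lane 14: tail/keep ⇒ 0x6d
lane 15: tail/keep ⇒ 0x9d

vd = [18446744073709551596, 18, 18446744073709551615, 18446744073709551615, 18446744073709551604, 18446744073709551609, 149, 18446744073709551584, 156, 255, 25, 229, 19, 220, 109, 157]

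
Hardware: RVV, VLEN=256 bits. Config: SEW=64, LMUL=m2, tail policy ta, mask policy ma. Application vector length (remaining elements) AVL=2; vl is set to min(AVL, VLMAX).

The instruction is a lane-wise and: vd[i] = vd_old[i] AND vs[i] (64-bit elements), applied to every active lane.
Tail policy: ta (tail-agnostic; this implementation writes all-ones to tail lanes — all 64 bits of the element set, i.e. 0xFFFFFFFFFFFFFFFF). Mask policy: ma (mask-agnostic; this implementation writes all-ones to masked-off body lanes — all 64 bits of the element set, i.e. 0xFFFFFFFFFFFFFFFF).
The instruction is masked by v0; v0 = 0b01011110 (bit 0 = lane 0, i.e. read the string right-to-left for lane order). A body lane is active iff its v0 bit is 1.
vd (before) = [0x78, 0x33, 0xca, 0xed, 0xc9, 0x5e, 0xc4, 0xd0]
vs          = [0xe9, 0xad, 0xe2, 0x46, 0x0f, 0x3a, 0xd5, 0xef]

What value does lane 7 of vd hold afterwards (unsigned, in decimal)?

VLMAX = (256 × 2) / 64 = 8 lanes
vl ← min(2, 8) = 2
  i=0: mask-off/ones → 18446744073709551615
  i=1: and(0x33,0xad) → 33
  i=2: tail/ones → 18446744073709551615
  i=3: tail/ones → 18446744073709551615
  i=4: tail/ones → 18446744073709551615
  i=5: tail/ones → 18446744073709551615
  i=6: tail/ones → 18446744073709551615
  i=7: tail/ones → 18446744073709551615

vd[7] = 18446744073709551615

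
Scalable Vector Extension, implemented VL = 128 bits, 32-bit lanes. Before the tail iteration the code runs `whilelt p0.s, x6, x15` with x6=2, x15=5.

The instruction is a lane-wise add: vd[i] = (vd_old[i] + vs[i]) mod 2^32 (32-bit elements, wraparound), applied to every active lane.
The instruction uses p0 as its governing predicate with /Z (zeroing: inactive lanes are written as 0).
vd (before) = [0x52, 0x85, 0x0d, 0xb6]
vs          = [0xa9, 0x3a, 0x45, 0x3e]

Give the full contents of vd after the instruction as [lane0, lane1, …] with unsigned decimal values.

vd = [251, 191, 82, 0]

lane count: 128 div 32 = 4
whilelt: lane j active iff 2+j < 5 → j < 3 → 3 active
  i=0: add(0x52,0xa9) → 251
  i=1: add(0x85,0x3a) → 191
  i=2: add(0x0d,0x45) → 82
  i=3: tail/zero → 0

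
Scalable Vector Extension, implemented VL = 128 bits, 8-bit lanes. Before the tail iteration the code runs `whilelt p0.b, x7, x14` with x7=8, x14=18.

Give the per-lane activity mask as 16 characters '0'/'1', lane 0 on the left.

128-bit reg / 8-bit elem → 16 lanes
whilelt: lane j active iff 8+j < 18 → j < 10 → 10 active
bits (lane 0 leftmost): 1111111111000000

predicate = 1111111111000000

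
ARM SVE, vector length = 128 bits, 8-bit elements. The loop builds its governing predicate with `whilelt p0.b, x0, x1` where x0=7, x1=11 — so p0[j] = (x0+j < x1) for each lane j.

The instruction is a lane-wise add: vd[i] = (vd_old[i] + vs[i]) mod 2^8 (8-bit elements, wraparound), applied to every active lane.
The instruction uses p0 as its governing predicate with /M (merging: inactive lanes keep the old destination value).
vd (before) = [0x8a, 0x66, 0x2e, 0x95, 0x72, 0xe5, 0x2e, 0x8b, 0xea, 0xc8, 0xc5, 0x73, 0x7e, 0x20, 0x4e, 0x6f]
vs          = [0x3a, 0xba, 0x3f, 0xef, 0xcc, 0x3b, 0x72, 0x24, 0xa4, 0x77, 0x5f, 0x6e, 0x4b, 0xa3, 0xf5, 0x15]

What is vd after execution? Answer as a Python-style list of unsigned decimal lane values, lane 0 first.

128-bit reg / 8-bit elem → 16 lanes
active while 7+j < 11, i.e. j ∈ [0,4) capped at 16 ⇒ 4
vd[0] add(0x8a,0x3a) -> 0xc4
vd[1] add(0x66,0xba) -> 0x20
vd[2] add(0x2e,0x3f) -> 0x6d
vd[3] add(0x95,0xef) -> 0x84
vd[4] tail/keep -> 0x72
vd[5] tail/keep -> 0xe5
vd[6] tail/keep -> 0x2e
vd[7] tail/keep -> 0x8b
vd[8] tail/keep -> 0xea
vd[9] tail/keep -> 0xc8
vd[10] tail/keep -> 0xc5
vd[11] tail/keep -> 0x73
vd[12] tail/keep -> 0x7e
vd[13] tail/keep -> 0x20
vd[14] tail/keep -> 0x4e
vd[15] tail/keep -> 0x6f

vd = [196, 32, 109, 132, 114, 229, 46, 139, 234, 200, 197, 115, 126, 32, 78, 111]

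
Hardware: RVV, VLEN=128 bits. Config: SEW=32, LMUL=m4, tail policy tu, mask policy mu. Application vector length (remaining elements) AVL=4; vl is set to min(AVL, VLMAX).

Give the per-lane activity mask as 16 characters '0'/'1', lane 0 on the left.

predicate = 1111000000000000

lanes per group: 128·4/32 = 16
vl ← min(4, 16) = 4
bits (lane 0 leftmost): 1111000000000000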